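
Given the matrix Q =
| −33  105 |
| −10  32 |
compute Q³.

[[−237, 735], [−70, 218]]

tr Q = −1 and det Q = −6, so the characteristic polynomial is λ² − (−1)λ + (−6) with roots 2 and −3.
Eigenvectors give P = [[3, 7], [1, 2]] with P⁻¹ = [[−2, 7], [1, −3]], and Q = P·diag(2, −3)·P⁻¹.
Then Q³ = P·diag(8, −27)·P⁻¹ = [[24, −189], [8, −54]] · [[−2, 7], [1, −3]] = [[−237, 735], [−70, 218]].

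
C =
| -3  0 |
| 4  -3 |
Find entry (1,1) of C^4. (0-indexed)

C^2 = [[9, 0], [-24, 9]]
C^3 = [[-27, 0], [108, -27]]
C^4 = [[81, 0], [-432, 81]]

81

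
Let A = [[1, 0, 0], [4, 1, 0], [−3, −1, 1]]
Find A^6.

A = I + N where N = [[0, 0, 0], [4, 0, 0], [−3, −1, 0]] is strictly lower-triangular, so N^3 = 0.
(I + N)^6 = I + 6·N + 15·N^2 = [[1, 0, 0], [24, 1, 0], [−78, −6, 1]].

[[1, 0, 0], [24, 1, 0], [−78, −6, 1]]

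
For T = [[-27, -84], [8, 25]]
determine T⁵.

tr T = -2 and det T = -3, so the characteristic polynomial is λ² − (-2)λ + (-3) with roots 1 and -3.
Eigenvectors give P = [[-3, 7], [1, -2]] with P⁻¹ = [[2, 7], [1, 3]], and T = P·diag(1, -3)·P⁻¹.
Then T⁵ = P·diag(1, -243)·P⁻¹ = [[-3, -1701], [1, 486]] · [[2, 7], [1, 3]] = [[-1707, -5124], [488, 1465]].

[[-1707, -5124], [488, 1465]]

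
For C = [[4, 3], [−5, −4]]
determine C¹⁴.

C² = I (check: tr C = 0 and det C = −1), so C¹⁴ = I since 14 is even.

[[1, 0], [0, 1]]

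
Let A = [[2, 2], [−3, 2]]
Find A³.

[[−28, 12], [−18, −28]]

A² = [[−2, 8], [−12, −2]]
A³ = [[−28, 12], [−18, −28]]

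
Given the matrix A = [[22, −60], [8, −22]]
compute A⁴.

tr A = 0 and det A = −4, so the characteristic polynomial is λ² − (0)λ + (−4) with roots 2 and −2.
Eigenvectors give P = [[3, −5], [1, −2]] with P⁻¹ = [[2, −5], [1, −3]], and A = P·diag(2, −2)·P⁻¹.
Then A⁴ = P·diag(16, 16)·P⁻¹ = [[48, −80], [16, −32]] · [[2, −5], [1, −3]] = [[16, 0], [0, 16]].

[[16, 0], [0, 16]]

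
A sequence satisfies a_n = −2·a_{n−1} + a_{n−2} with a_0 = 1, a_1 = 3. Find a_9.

2547

With companion matrix A = [[−2, 1], [1, 0]], [a_n, a_{n−1}]ᵀ = A·[a_{n−1}, a_{n−2}]ᵀ, so [a_9, a_8]ᵀ = A^8·[a_1, a_0]ᵀ.
A^8 = [[985, −408], [−408, 169]], giving [a_9, a_8]ᵀ = [[2547], [−1055]].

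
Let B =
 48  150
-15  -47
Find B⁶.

[[6714, 19950], [-1995, -5921]]

tr B = 1 and det B = -6, so the characteristic polynomial is λ² − (1)λ + (-6) with roots 3 and -2.
Eigenvectors give P = [[10, -3], [-3, 1]] with P⁻¹ = [[1, 3], [3, 10]], and B = P·diag(3, -2)·P⁻¹.
Then B⁶ = P·diag(729, 64)·P⁻¹ = [[7290, -192], [-2187, 64]] · [[1, 3], [3, 10]] = [[6714, 19950], [-1995, -5921]].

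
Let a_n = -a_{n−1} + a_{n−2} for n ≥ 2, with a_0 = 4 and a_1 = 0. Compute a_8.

52

With companion matrix M = [[-1, 1], [1, 0]], [a_n, a_{n−1}]ᵀ = M·[a_{n−1}, a_{n−2}]ᵀ, so [a_8, a_7]ᵀ = M⁷·[a_1, a_0]ᵀ.
M⁷ = [[-21, 13], [13, -8]], giving [a_8, a_7]ᵀ = [[52], [-32]].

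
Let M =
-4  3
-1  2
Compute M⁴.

M² = [[13, -6], [2, 1]]
M³ = [[-46, 27], [-9, 8]]
M⁴ = [[157, -84], [28, -11]]

[[157, -84], [28, -11]]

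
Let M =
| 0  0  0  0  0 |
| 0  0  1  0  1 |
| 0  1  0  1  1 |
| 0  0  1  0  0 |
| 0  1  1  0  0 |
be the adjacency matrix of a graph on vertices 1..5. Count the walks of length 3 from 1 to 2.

0

The number of length-3 walks from vertex 1 to vertex 2 is entry (1,2) of M³, where M is the adjacency matrix.
M² = [[0, 0, 0, 0, 0], [0, 2, 1, 1, 1], [0, 1, 3, 0, 1], [0, 1, 0, 1, 1], [0, 1, 1, 1, 2]]
M³ = [[0, 0, 0, 0, 0], [0, 2, 4, 1, 3], [0, 4, 2, 3, 4], [0, 1, 3, 0, 1], [0, 3, 4, 1, 2]]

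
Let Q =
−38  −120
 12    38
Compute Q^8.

[[256, 0], [0, 256]]

tr Q = 0 and det Q = −4, so the characteristic polynomial is λ² − (0)λ + (−4) with roots −2 and 2.
Eigenvectors give P = [[10, −3], [−3, 1]] with P⁻¹ = [[1, 3], [3, 10]], and Q = P·diag(−2, 2)·P⁻¹.
Then Q^8 = P·diag(256, 256)·P⁻¹ = [[2560, −768], [−768, 256]] · [[1, 3], [3, 10]] = [[256, 0], [0, 256]].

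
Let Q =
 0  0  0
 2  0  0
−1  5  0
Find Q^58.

[[0, 0, 0], [0, 0, 0], [0, 0, 0]]

Q is strictly triangular, hence nilpotent: Q^3 = 0, so Q^58 = 0.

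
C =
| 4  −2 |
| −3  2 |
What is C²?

[[22, −12], [−18, 10]]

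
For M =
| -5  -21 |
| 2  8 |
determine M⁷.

tr M = 3 and det M = 2, so the characteristic polynomial is λ² − (3)λ + (2) with roots 2 and 1.
Eigenvectors give P = [[-3, 7], [1, -2]] with P⁻¹ = [[2, 7], [1, 3]], and M = P·diag(2, 1)·P⁻¹.
Then M⁷ = P·diag(128, 1)·P⁻¹ = [[-384, 7], [128, -2]] · [[2, 7], [1, 3]] = [[-761, -2667], [254, 890]].

[[-761, -2667], [254, 890]]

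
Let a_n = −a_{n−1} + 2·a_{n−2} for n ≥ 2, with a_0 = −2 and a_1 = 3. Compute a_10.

−1707

With companion matrix Q = [[−1, 2], [1, 0]], [a_n, a_{n−1}]ᵀ = Q·[a_{n−1}, a_{n−2}]ᵀ, so [a_10, a_9]ᵀ = Q⁹·[a_1, a_0]ᵀ.
Q⁹ = [[−341, 342], [171, −170]], giving [a_10, a_9]ᵀ = [[−1707], [853]].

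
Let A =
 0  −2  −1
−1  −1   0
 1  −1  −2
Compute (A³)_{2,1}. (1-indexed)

−2

A² = [[1, 3, 2], [1, 3, 1], [−1, 1, 3]]
A³ = [[−1, −7, −5], [−2, −6, −3], [2, −2, −5]]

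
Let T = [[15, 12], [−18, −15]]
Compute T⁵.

[[1215, 972], [−1458, −1215]]

tr T = 0 and det T = −9, so the characteristic polynomial is λ² − (0)λ + (−9) with roots 3 and −3.
Eigenvectors give P = [[−1, 2], [1, −3]] with P⁻¹ = [[−3, −2], [−1, −1]], and T = P·diag(3, −3)·P⁻¹.
Then T⁵ = P·diag(243, −243)·P⁻¹ = [[−243, −486], [243, 729]] · [[−3, −2], [−1, −1]] = [[1215, 972], [−1458, −1215]].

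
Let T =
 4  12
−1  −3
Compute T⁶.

T² = T (a projection; rank 1, trace 1), so T⁶ = T.

[[4, 12], [−1, −3]]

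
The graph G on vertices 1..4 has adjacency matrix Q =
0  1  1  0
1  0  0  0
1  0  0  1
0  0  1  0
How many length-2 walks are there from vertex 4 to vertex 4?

1

The number of length-2 walks from vertex 4 to vertex 4 is entry (4,4) of Q², where Q is the adjacency matrix.
Q² = [[2, 0, 0, 1], [0, 1, 1, 0], [0, 1, 2, 0], [1, 0, 0, 1]]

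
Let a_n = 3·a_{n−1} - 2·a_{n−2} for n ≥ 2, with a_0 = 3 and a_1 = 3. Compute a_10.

With companion matrix M = [[3, -2], [1, 0]], [a_n, a_{n−1}]ᵀ = M·[a_{n−1}, a_{n−2}]ᵀ, so [a_10, a_9]ᵀ = M⁹·[a_1, a_0]ᵀ.
M⁹ = [[1023, -1022], [511, -510]], giving [a_10, a_9]ᵀ = [[3], [3]].

3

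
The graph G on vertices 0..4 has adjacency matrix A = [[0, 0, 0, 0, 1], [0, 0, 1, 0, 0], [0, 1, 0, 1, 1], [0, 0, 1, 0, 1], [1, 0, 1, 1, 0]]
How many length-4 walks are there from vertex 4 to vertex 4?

12

The number of length-4 walks from vertex 4 to vertex 4 is entry (4,4) of A^4, where A is the adjacency matrix.
A^2 = [[1, 0, 1, 1, 0], [0, 1, 0, 1, 1], [1, 0, 3, 1, 1], [1, 1, 1, 2, 1], [0, 1, 1, 1, 3]]
A^3 = [[0, 1, 1, 1, 3], [1, 0, 3, 1, 1], [1, 3, 2, 4, 5], [1, 1, 4, 2, 4], [3, 1, 5, 4, 2]]
A^4 = [[3, 1, 5, 4, 2], [1, 3, 2, 4, 5], [5, 2, 12, 7, 7], [4, 4, 7, 8, 7], [2, 5, 7, 7, 12]]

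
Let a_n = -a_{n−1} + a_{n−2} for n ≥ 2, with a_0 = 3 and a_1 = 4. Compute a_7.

28

With companion matrix T = [[-1, 1], [1, 0]], [a_n, a_{n−1}]ᵀ = T·[a_{n−1}, a_{n−2}]ᵀ, so [a_7, a_6]ᵀ = T⁶·[a_1, a_0]ᵀ.
T⁶ = [[13, -8], [-8, 5]], giving [a_7, a_6]ᵀ = [[28], [-17]].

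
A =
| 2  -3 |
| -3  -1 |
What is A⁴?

[[178, -69], [-69, 109]]

A² = [[13, -3], [-3, 10]]
A³ = [[35, -36], [-36, -1]]
A⁴ = [[178, -69], [-69, 109]]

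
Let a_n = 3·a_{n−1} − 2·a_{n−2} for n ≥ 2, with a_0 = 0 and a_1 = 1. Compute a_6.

With companion matrix Q = [[3, −2], [1, 0]], [a_n, a_{n−1}]ᵀ = Q·[a_{n−1}, a_{n−2}]ᵀ, so [a_6, a_5]ᵀ = Q^5·[a_1, a_0]ᵀ.
Q^5 = [[63, −62], [31, −30]], giving [a_6, a_5]ᵀ = [[63], [31]].

63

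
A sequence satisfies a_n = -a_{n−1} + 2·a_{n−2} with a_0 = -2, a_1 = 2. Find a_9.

682

With companion matrix Q = [[-1, 2], [1, 0]], [a_n, a_{n−1}]ᵀ = Q·[a_{n−1}, a_{n−2}]ᵀ, so [a_9, a_8]ᵀ = Q^8·[a_1, a_0]ᵀ.
Q^8 = [[171, -170], [-85, 86]], giving [a_9, a_8]ᵀ = [[682], [-342]].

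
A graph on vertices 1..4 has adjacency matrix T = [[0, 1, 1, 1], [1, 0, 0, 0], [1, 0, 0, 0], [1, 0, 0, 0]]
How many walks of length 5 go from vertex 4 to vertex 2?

0

The number of length-5 walks from vertex 4 to vertex 2 is entry (4,2) of T⁵, where T is the adjacency matrix.
T² = [[3, 0, 0, 0], [0, 1, 1, 1], [0, 1, 1, 1], [0, 1, 1, 1]]
T³ = [[0, 3, 3, 3], [3, 0, 0, 0], [3, 0, 0, 0], [3, 0, 0, 0]]
T⁴ = [[9, 0, 0, 0], [0, 3, 3, 3], [0, 3, 3, 3], [0, 3, 3, 3]]
T⁵ = [[0, 9, 9, 9], [9, 0, 0, 0], [9, 0, 0, 0], [9, 0, 0, 0]]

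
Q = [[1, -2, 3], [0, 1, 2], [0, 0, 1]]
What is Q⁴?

Q = I + N where N = [[0, -2, 3], [0, 0, 2], [0, 0, 0]] is strictly upper-triangular, so N³ = 0.
(I + N)⁴ = I + 4·N + 6·N² = [[1, -8, -12], [0, 1, 8], [0, 0, 1]].

[[1, -8, -12], [0, 1, 8], [0, 0, 1]]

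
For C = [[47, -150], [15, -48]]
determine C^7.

[[20963, -69450], [6945, -23022]]

tr C = -1 and det C = -6, so the characteristic polynomial is λ² − (-1)λ + (-6) with roots -3 and 2.
Eigenvectors give P = [[3, -10], [1, -3]] with P⁻¹ = [[-3, 10], [-1, 3]], and C = P·diag(-3, 2)·P⁻¹.
Then C^7 = P·diag(-2187, 128)·P⁻¹ = [[-6561, -1280], [-2187, -384]] · [[-3, 10], [-1, 3]] = [[20963, -69450], [6945, -23022]].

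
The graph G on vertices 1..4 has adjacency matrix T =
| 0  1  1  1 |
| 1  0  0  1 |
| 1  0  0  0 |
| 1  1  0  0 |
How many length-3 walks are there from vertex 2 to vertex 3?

1

The number of length-3 walks from vertex 2 to vertex 3 is entry (2,3) of T³, where T is the adjacency matrix.
T² = [[3, 1, 0, 1], [1, 2, 1, 1], [0, 1, 1, 1], [1, 1, 1, 2]]
T³ = [[2, 4, 3, 4], [4, 2, 1, 3], [3, 1, 0, 1], [4, 3, 1, 2]]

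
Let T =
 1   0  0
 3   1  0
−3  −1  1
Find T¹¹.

T = I + N where N = [[0, 0, 0], [3, 0, 0], [−3, −1, 0]] is strictly lower-triangular, so N³ = 0.
(I + N)¹¹ = I + 11·N + 55·N² = [[1, 0, 0], [33, 1, 0], [−198, −11, 1]].

[[1, 0, 0], [33, 1, 0], [−198, −11, 1]]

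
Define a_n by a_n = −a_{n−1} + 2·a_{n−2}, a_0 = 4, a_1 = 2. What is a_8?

174

With companion matrix T = [[−1, 2], [1, 0]], [a_n, a_{n−1}]ᵀ = T·[a_{n−1}, a_{n−2}]ᵀ, so [a_8, a_7]ᵀ = T⁷·[a_1, a_0]ᵀ.
T⁷ = [[−85, 86], [43, −42]], giving [a_8, a_7]ᵀ = [[174], [−82]].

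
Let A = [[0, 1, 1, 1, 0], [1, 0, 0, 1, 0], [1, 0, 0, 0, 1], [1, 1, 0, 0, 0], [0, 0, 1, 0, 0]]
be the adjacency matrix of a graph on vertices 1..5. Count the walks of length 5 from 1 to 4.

18

The number of length-5 walks from vertex 1 to vertex 4 is entry (1,4) of A⁵, where A is the adjacency matrix.
A² = [[3, 1, 0, 1, 1], [1, 2, 1, 1, 0], [0, 1, 2, 1, 0], [1, 1, 1, 2, 0], [1, 0, 0, 0, 1]]
A³ = [[2, 4, 4, 4, 0], [4, 2, 1, 3, 1], [4, 1, 0, 1, 2], [4, 3, 1, 2, 1], [0, 1, 2, 1, 0]]
A⁴ = [[12, 6, 2, 6, 4], [6, 7, 5, 6, 1], [2, 5, 6, 5, 0], [6, 6, 5, 7, 1], [4, 1, 0, 1, 2]]
A⁵ = [[14, 18, 16, 18, 2], [18, 12, 7, 13, 5], [16, 7, 2, 7, 6], [18, 13, 7, 12, 5], [2, 5, 6, 5, 0]]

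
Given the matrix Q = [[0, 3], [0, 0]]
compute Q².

[[0, 0], [0, 0]]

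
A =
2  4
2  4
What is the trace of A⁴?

A² = [[12, 24], [12, 24]]
A³ = [[72, 144], [72, 144]]
A⁴ = [[432, 864], [432, 864]]

1296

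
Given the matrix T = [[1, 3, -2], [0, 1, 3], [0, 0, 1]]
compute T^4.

[[1, 12, 46], [0, 1, 12], [0, 0, 1]]

T = I + N where N = [[0, 3, -2], [0, 0, 3], [0, 0, 0]] is strictly upper-triangular, so N^3 = 0.
(I + N)^4 = I + 4·N + 6·N^2 = [[1, 12, 46], [0, 1, 12], [0, 0, 1]].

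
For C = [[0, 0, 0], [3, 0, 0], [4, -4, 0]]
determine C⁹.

C is strictly triangular, hence nilpotent: C³ = 0, so C⁹ = 0.

[[0, 0, 0], [0, 0, 0], [0, 0, 0]]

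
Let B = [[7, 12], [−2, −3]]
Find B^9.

[[59047, 118092], [−19682, −39363]]

tr B = 4 and det B = 3, so the characteristic polynomial is λ² − (4)λ + (3) with roots 1 and 3.
Eigenvectors give P = [[−2, 3], [1, −1]] with P⁻¹ = [[1, 3], [1, 2]], and B = P·diag(1, 3)·P⁻¹.
Then B^9 = P·diag(1, 19683)·P⁻¹ = [[−2, 59049], [1, −19683]] · [[1, 3], [1, 2]] = [[59047, 118092], [−19682, −39363]].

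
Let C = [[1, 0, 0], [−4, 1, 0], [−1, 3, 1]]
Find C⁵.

[[1, 0, 0], [−20, 1, 0], [−125, 15, 1]]

C = I + N where N = [[0, 0, 0], [−4, 0, 0], [−1, 3, 0]] is strictly lower-triangular, so N³ = 0.
(I + N)⁵ = I + 5·N + 10·N² = [[1, 0, 0], [−20, 1, 0], [−125, 15, 1]].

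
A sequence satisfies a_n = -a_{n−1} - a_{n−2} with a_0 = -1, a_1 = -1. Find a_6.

With companion matrix M = [[-1, -1], [1, 0]], [a_n, a_{n−1}]ᵀ = M·[a_{n−1}, a_{n−2}]ᵀ, so [a_6, a_5]ᵀ = M^5·[a_1, a_0]ᵀ.
M^5 = [[0, 1], [-1, -1]], giving [a_6, a_5]ᵀ = [[-1], [2]].

-1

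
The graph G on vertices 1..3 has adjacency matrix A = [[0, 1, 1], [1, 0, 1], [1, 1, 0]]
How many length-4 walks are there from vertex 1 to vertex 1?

6

The number of length-4 walks from vertex 1 to vertex 1 is entry (1,1) of A⁴, where A is the adjacency matrix.
A² = [[2, 1, 1], [1, 2, 1], [1, 1, 2]]
A³ = [[2, 3, 3], [3, 2, 3], [3, 3, 2]]
A⁴ = [[6, 5, 5], [5, 6, 5], [5, 5, 6]]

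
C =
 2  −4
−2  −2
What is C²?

[[12, 0], [0, 12]]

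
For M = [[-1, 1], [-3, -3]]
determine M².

[[-2, -4], [12, 6]]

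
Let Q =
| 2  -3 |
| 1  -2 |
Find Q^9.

[[2, -3], [1, -2]]

Q² = I (check: tr Q = 0 and det Q = -1), so Q^9 = Q since 9 is odd.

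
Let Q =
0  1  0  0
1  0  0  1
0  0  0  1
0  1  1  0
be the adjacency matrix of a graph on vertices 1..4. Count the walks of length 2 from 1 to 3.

0

The number of length-2 walks from vertex 1 to vertex 3 is entry (1,3) of Q², where Q is the adjacency matrix.
Q² = [[1, 0, 0, 1], [0, 2, 1, 0], [0, 1, 1, 0], [1, 0, 0, 2]]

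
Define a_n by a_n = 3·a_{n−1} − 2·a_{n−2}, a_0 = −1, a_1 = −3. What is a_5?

With companion matrix A = [[3, −2], [1, 0]], [a_n, a_{n−1}]ᵀ = A·[a_{n−1}, a_{n−2}]ᵀ, so [a_5, a_4]ᵀ = A⁴·[a_1, a_0]ᵀ.
A⁴ = [[31, −30], [15, −14]], giving [a_5, a_4]ᵀ = [[−63], [−31]].

−63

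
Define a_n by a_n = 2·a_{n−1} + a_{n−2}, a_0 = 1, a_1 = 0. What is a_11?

2378

With companion matrix A = [[2, 1], [1, 0]], [a_n, a_{n−1}]ᵀ = A·[a_{n−1}, a_{n−2}]ᵀ, so [a_11, a_10]ᵀ = A¹⁰·[a_1, a_0]ᵀ.
A¹⁰ = [[5741, 2378], [2378, 985]], giving [a_11, a_10]ᵀ = [[2378], [985]].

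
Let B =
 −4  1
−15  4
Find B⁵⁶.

[[1, 0], [0, 1]]

B² = I (check: tr B = 0 and det B = −1), so B⁵⁶ = I since 56 is even.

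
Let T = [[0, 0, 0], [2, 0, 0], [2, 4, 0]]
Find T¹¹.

T is strictly triangular, hence nilpotent: T³ = 0, so T¹¹ = 0.

[[0, 0, 0], [0, 0, 0], [0, 0, 0]]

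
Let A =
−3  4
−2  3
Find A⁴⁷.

[[−3, 4], [−2, 3]]

A² = I (check: tr A = 0 and det A = −1), so A⁴⁷ = A since 47 is odd.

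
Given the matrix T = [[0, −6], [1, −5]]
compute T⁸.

tr T = −5 and det T = 6, so the characteristic polynomial is λ² − (−5)λ + (6) with roots −2 and −3.
Eigenvectors give P = [[3, −2], [1, −1]] with P⁻¹ = [[1, −2], [1, −3]], and T = P·diag(−2, −3)·P⁻¹.
Then T⁸ = P·diag(256, 6561)·P⁻¹ = [[768, −13122], [256, −6561]] · [[1, −2], [1, −3]] = [[−12354, 37830], [−6305, 19171]].

[[−12354, 37830], [−6305, 19171]]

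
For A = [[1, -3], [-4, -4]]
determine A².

[[13, 9], [12, 28]]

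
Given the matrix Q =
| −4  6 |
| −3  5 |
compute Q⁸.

tr Q = 1 and det Q = −2, so the characteristic polynomial is λ² − (1)λ + (−2) with roots 2 and −1.
Eigenvectors give P = [[−1, −2], [−1, −1]] with P⁻¹ = [[1, −2], [−1, 1]], and Q = P·diag(2, −1)·P⁻¹.
Then Q⁸ = P·diag(256, 1)·P⁻¹ = [[−256, −2], [−256, −1]] · [[1, −2], [−1, 1]] = [[−254, 510], [−255, 511]].

[[−254, 510], [−255, 511]]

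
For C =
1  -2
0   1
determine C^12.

C = I + N where N = [[0, -2], [0, 0]] is strictly upper-triangular, so N^2 = 0.
(I + N)^12 = I + 12·N = [[1, -24], [0, 1]].

[[1, -24], [0, 1]]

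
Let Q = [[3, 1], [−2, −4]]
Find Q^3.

[[23, 11], [−22, −54]]

Q^2 = [[7, −1], [2, 14]]
Q^3 = [[23, 11], [−22, −54]]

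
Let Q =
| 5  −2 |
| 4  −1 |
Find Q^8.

tr Q = 4 and det Q = 3, so the characteristic polynomial is λ² − (4)λ + (3) with roots 1 and 3.
Eigenvectors give P = [[−1, 1], [−2, 1]] with P⁻¹ = [[1, −1], [2, −1]], and Q = P·diag(1, 3)·P⁻¹.
Then Q^8 = P·diag(1, 6561)·P⁻¹ = [[−1, 6561], [−2, 6561]] · [[1, −1], [2, −1]] = [[13121, −6560], [13120, −6559]].

[[13121, −6560], [13120, −6559]]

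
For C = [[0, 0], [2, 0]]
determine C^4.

[[0, 0], [0, 0]]

C is strictly triangular, hence nilpotent: C^2 = 0, so C^4 = 0.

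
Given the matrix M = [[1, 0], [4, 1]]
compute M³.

M = I + N where N = [[0, 0], [4, 0]] is strictly lower-triangular, so N² = 0.
(I + N)³ = I + 3·N = [[1, 0], [12, 1]].

[[1, 0], [12, 1]]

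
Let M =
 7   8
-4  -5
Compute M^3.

tr M = 2 and det M = -3, so the characteristic polynomial is λ² − (2)λ + (-3) with roots 3 and -1.
Eigenvectors give P = [[2, 1], [-1, -1]] with P⁻¹ = [[1, 1], [-1, -2]], and M = P·diag(3, -1)·P⁻¹.
Then M^3 = P·diag(27, -1)·P⁻¹ = [[54, -1], [-27, 1]] · [[1, 1], [-1, -2]] = [[55, 56], [-28, -29]].

[[55, 56], [-28, -29]]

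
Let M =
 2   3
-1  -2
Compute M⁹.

M² = I (check: tr M = 0 and det M = -1), so M⁹ = M since 9 is odd.

[[2, 3], [-1, -2]]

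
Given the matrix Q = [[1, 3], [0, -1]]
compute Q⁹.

[[1, 3], [0, -1]]

Q² = I (check: tr Q = 0 and det Q = -1), so Q⁹ = Q since 9 is odd.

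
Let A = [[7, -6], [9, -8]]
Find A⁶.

tr A = -1 and det A = -2, so the characteristic polynomial is λ² − (-1)λ + (-2) with roots -2 and 1.
Eigenvectors give P = [[-2, 1], [-3, 1]] with P⁻¹ = [[1, -1], [3, -2]], and A = P·diag(-2, 1)·P⁻¹.
Then A⁶ = P·diag(64, 1)·P⁻¹ = [[-128, 1], [-192, 1]] · [[1, -1], [3, -2]] = [[-125, 126], [-189, 190]].

[[-125, 126], [-189, 190]]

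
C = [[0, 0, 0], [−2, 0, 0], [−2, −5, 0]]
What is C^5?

[[0, 0, 0], [0, 0, 0], [0, 0, 0]]

C is strictly triangular, hence nilpotent: C^3 = 0, so C^5 = 0.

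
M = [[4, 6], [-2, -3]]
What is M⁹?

M² = M (a projection; rank 1, trace 1), so M⁹ = M.

[[4, 6], [-2, -3]]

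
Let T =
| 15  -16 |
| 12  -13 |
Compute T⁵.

[[975, -976], [732, -733]]

tr T = 2 and det T = -3, so the characteristic polynomial is λ² − (2)λ + (-3) with roots 3 and -1.
Eigenvectors give P = [[4, 1], [3, 1]] with P⁻¹ = [[1, -1], [-3, 4]], and T = P·diag(3, -1)·P⁻¹.
Then T⁵ = P·diag(243, -1)·P⁻¹ = [[972, -1], [729, -1]] · [[1, -1], [-3, 4]] = [[975, -976], [732, -733]].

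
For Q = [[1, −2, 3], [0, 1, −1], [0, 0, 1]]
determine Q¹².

Q = I + N where N = [[0, −2, 3], [0, 0, −1], [0, 0, 0]] is strictly upper-triangular, so N³ = 0.
(I + N)¹² = I + 12·N + 66·N² = [[1, −24, 168], [0, 1, −12], [0, 0, 1]].

[[1, −24, 168], [0, 1, −12], [0, 0, 1]]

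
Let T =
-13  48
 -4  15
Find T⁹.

[[-59053, 236208], [-19684, 78735]]

tr T = 2 and det T = -3, so the characteristic polynomial is λ² − (2)λ + (-3) with roots -1 and 3.
Eigenvectors give P = [[4, -3], [1, -1]] with P⁻¹ = [[1, -3], [1, -4]], and T = P·diag(-1, 3)·P⁻¹.
Then T⁹ = P·diag(-1, 19683)·P⁻¹ = [[-4, -59049], [-1, -19683]] · [[1, -3], [1, -4]] = [[-59053, 236208], [-19684, 78735]].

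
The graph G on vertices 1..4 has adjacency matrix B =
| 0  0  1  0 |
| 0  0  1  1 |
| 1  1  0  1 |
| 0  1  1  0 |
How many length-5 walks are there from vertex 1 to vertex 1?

The number of length-5 walks from vertex 1 to vertex 1 is entry (1,1) of B⁵, where B is the adjacency matrix.
B² = [[1, 1, 0, 1], [1, 2, 1, 1], [0, 1, 3, 1], [1, 1, 1, 2]]
B³ = [[0, 1, 3, 1], [1, 2, 4, 3], [3, 4, 2, 4], [1, 3, 4, 2]]
B⁴ = [[3, 4, 2, 4], [4, 7, 6, 6], [2, 6, 11, 6], [4, 6, 6, 7]]
B⁵ = [[2, 6, 11, 6], [6, 12, 17, 13], [11, 17, 14, 17], [6, 13, 17, 12]]

2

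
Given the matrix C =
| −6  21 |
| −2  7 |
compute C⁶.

[[−6, 21], [−2, 7]]

C² = C (a projection; rank 1, trace 1), so C⁶ = C.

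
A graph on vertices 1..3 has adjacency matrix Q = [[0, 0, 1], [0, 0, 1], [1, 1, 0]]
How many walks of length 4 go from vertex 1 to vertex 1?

The number of length-4 walks from vertex 1 to vertex 1 is entry (1,1) of Q⁴, where Q is the adjacency matrix.
Q² = [[1, 1, 0], [1, 1, 0], [0, 0, 2]]
Q³ = [[0, 0, 2], [0, 0, 2], [2, 2, 0]]
Q⁴ = [[2, 2, 0], [2, 2, 0], [0, 0, 4]]

2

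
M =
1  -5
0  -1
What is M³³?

M² = I (check: tr M = 0 and det M = -1), so M³³ = M since 33 is odd.

[[1, -5], [0, -1]]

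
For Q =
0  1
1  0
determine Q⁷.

[[0, 1], [1, 0]]

Q² = I (check: tr Q = 0 and det Q = −1), so Q⁷ = Q since 7 is odd.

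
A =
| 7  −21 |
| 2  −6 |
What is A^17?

[[7, −21], [2, −6]]

A² = A (a projection; rank 1, trace 1), so A^17 = A.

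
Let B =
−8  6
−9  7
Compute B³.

[[−26, 18], [−27, 19]]

tr B = −1 and det B = −2, so the characteristic polynomial is λ² − (−1)λ + (−2) with roots 1 and −2.
Eigenvectors give P = [[2, 1], [3, 1]] with P⁻¹ = [[−1, 1], [3, −2]], and B = P·diag(1, −2)·P⁻¹.
Then B³ = P·diag(1, −8)·P⁻¹ = [[2, −8], [3, −8]] · [[−1, 1], [3, −2]] = [[−26, 18], [−27, 19]].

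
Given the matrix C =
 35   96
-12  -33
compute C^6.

[[6553, 17472], [-2184, -5823]]

tr C = 2 and det C = -3, so the characteristic polynomial is λ² − (2)λ + (-3) with roots -1 and 3.
Eigenvectors give P = [[8, -3], [-3, 1]] with P⁻¹ = [[-1, -3], [-3, -8]], and C = P·diag(-1, 3)·P⁻¹.
Then C^6 = P·diag(1, 729)·P⁻¹ = [[8, -2187], [-3, 729]] · [[-1, -3], [-3, -8]] = [[6553, 17472], [-2184, -5823]].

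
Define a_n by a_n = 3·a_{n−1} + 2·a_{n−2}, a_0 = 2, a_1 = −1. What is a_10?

With companion matrix Q = [[3, 2], [1, 0]], [a_n, a_{n−1}]ᵀ = Q·[a_{n−1}, a_{n−2}]ᵀ, so [a_10, a_9]ᵀ = Q⁹·[a_1, a_0]ᵀ.
Q⁹ = [[79647, 44726], [22363, 12558]], giving [a_10, a_9]ᵀ = [[9805], [2753]].

9805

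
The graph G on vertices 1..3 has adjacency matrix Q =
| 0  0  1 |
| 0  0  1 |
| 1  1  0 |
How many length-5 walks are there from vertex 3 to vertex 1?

4

The number of length-5 walks from vertex 3 to vertex 1 is entry (3,1) of Q^5, where Q is the adjacency matrix.
Q^2 = [[1, 1, 0], [1, 1, 0], [0, 0, 2]]
Q^3 = [[0, 0, 2], [0, 0, 2], [2, 2, 0]]
Q^4 = [[2, 2, 0], [2, 2, 0], [0, 0, 4]]
Q^5 = [[0, 0, 4], [0, 0, 4], [4, 4, 0]]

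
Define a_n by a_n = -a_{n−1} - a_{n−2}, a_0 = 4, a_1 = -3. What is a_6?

4

With companion matrix A = [[-1, -1], [1, 0]], [a_n, a_{n−1}]ᵀ = A·[a_{n−1}, a_{n−2}]ᵀ, so [a_6, a_5]ᵀ = A⁵·[a_1, a_0]ᵀ.
A⁵ = [[0, 1], [-1, -1]], giving [a_6, a_5]ᵀ = [[4], [-1]].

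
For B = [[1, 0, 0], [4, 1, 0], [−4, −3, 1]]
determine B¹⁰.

B = I + N where N = [[0, 0, 0], [4, 0, 0], [−4, −3, 0]] is strictly lower-triangular, so N³ = 0.
(I + N)¹⁰ = I + 10·N + 45·N² = [[1, 0, 0], [40, 1, 0], [−580, −30, 1]].

[[1, 0, 0], [40, 1, 0], [−580, −30, 1]]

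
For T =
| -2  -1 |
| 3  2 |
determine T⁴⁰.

T² = I (check: tr T = 0 and det T = -1), so T⁴⁰ = I since 40 is even.

[[1, 0], [0, 1]]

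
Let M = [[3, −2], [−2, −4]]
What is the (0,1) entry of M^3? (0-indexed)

−34

M^2 = [[13, 2], [2, 20]]
M^3 = [[35, −34], [−34, −84]]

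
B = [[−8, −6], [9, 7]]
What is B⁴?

[[46, 30], [−45, −29]]

tr B = −1 and det B = −2, so the characteristic polynomial is λ² − (−1)λ + (−2) with roots −2 and 1.
Eigenvectors give P = [[−1, −2], [1, 3]] with P⁻¹ = [[−3, −2], [1, 1]], and B = P·diag(−2, 1)·P⁻¹.
Then B⁴ = P·diag(16, 1)·P⁻¹ = [[−16, −2], [16, 3]] · [[−3, −2], [1, 1]] = [[46, 30], [−45, −29]].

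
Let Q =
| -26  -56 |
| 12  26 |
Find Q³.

[[-104, -224], [48, 104]]

tr Q = 0 and det Q = -4, so the characteristic polynomial is λ² − (0)λ + (-4) with roots -2 and 2.
Eigenvectors give P = [[-7, -2], [3, 1]] with P⁻¹ = [[-1, -2], [3, 7]], and Q = P·diag(-2, 2)·P⁻¹.
Then Q³ = P·diag(-8, 8)·P⁻¹ = [[56, -16], [-24, 8]] · [[-1, -2], [3, 7]] = [[-104, -224], [48, 104]].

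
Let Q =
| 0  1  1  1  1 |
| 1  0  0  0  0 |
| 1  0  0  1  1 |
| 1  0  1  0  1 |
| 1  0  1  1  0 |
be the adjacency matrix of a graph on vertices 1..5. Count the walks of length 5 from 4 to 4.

The number of length-5 walks from vertex 4 to vertex 4 is entry (4,4) of Q^5, where Q is the adjacency matrix.
Q^2 = [[4, 0, 2, 2, 2], [0, 1, 1, 1, 1], [2, 1, 3, 2, 2], [2, 1, 2, 3, 2], [2, 1, 2, 2, 3]]
Q^3 = [[6, 4, 8, 8, 8], [4, 0, 2, 2, 2], [8, 2, 6, 7, 7], [8, 2, 7, 6, 7], [8, 2, 7, 7, 6]]
Q^4 = [[28, 6, 22, 22, 22], [6, 4, 8, 8, 8], [22, 8, 22, 21, 21], [22, 8, 21, 22, 21], [22, 8, 21, 21, 22]]
Q^5 = [[72, 28, 72, 72, 72], [28, 6, 22, 22, 22], [72, 22, 64, 65, 65], [72, 22, 65, 64, 65], [72, 22, 65, 65, 64]]

64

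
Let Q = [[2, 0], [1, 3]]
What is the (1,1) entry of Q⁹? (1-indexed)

tr Q = 5 and det Q = 6, so the characteristic polynomial is λ² − (5)λ + (6) with roots 3 and 2.
Eigenvectors give P = [[0, -1], [1, 1]] with P⁻¹ = [[1, 1], [-1, 0]], and Q = P·diag(3, 2)·P⁻¹.
Then Q⁹ = P·diag(19683, 512)·P⁻¹ = [[0, -512], [19683, 512]] · [[1, 1], [-1, 0]] = [[512, 0], [19171, 19683]].

512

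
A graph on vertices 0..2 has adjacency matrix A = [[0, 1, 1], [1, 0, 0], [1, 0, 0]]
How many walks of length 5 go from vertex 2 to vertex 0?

The number of length-5 walks from vertex 2 to vertex 0 is entry (2,0) of A⁵, where A is the adjacency matrix.
A² = [[2, 0, 0], [0, 1, 1], [0, 1, 1]]
A³ = [[0, 2, 2], [2, 0, 0], [2, 0, 0]]
A⁴ = [[4, 0, 0], [0, 2, 2], [0, 2, 2]]
A⁵ = [[0, 4, 4], [4, 0, 0], [4, 0, 0]]

4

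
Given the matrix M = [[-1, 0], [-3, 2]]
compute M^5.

tr M = 1 and det M = -2, so the characteristic polynomial is λ² − (1)λ + (-2) with roots 2 and -1.
Eigenvectors give P = [[0, -1], [-1, -1]] with P⁻¹ = [[1, -1], [-1, 0]], and M = P·diag(2, -1)·P⁻¹.
Then M^5 = P·diag(32, -1)·P⁻¹ = [[0, 1], [-32, 1]] · [[1, -1], [-1, 0]] = [[-1, 0], [-33, 32]].

[[-1, 0], [-33, 32]]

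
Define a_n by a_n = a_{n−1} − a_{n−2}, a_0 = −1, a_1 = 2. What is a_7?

With companion matrix A = [[1, −1], [1, 0]], [a_n, a_{n−1}]ᵀ = A·[a_{n−1}, a_{n−2}]ᵀ, so [a_7, a_6]ᵀ = A⁶·[a_1, a_0]ᵀ.
A⁶ = [[1, 0], [0, 1]], giving [a_7, a_6]ᵀ = [[2], [−1]].

2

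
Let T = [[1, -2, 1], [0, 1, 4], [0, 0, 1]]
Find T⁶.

T = I + N where N = [[0, -2, 1], [0, 0, 4], [0, 0, 0]] is strictly upper-triangular, so N³ = 0.
(I + N)⁶ = I + 6·N + 15·N² = [[1, -12, -114], [0, 1, 24], [0, 0, 1]].

[[1, -12, -114], [0, 1, 24], [0, 0, 1]]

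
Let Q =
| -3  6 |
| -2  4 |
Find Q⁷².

[[-3, 6], [-2, 4]]

Q² = Q (a projection; rank 1, trace 1), so Q⁷² = Q.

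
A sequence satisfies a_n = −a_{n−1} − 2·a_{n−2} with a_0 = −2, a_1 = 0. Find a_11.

With companion matrix Q = [[−1, −2], [1, 0]], [a_n, a_{n−1}]ᵀ = Q·[a_{n−1}, a_{n−2}]ᵀ, so [a_11, a_10]ᵀ = Q^10·[a_1, a_0]ᵀ.
Q^10 = [[23, −22], [11, 34]], giving [a_11, a_10]ᵀ = [[44], [−68]].

44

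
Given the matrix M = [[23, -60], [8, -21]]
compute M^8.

[[39361, -98400], [13120, -32799]]

tr M = 2 and det M = -3, so the characteristic polynomial is λ² − (2)λ + (-3) with roots -1 and 3.
Eigenvectors give P = [[-5, 3], [-2, 1]] with P⁻¹ = [[1, -3], [2, -5]], and M = P·diag(-1, 3)·P⁻¹.
Then M^8 = P·diag(1, 6561)·P⁻¹ = [[-5, 19683], [-2, 6561]] · [[1, -3], [2, -5]] = [[39361, -98400], [13120, -32799]].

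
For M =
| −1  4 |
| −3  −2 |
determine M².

[[−11, −12], [9, −8]]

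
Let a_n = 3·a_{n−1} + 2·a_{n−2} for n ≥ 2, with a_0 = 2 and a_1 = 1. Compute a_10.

169099

With companion matrix A = [[3, 2], [1, 0]], [a_n, a_{n−1}]ᵀ = A·[a_{n−1}, a_{n−2}]ᵀ, so [a_10, a_9]ᵀ = A⁹·[a_1, a_0]ᵀ.
A⁹ = [[79647, 44726], [22363, 12558]], giving [a_10, a_9]ᵀ = [[169099], [47479]].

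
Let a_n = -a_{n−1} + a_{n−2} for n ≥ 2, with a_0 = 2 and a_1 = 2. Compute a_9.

With companion matrix T = [[-1, 1], [1, 0]], [a_n, a_{n−1}]ᵀ = T·[a_{n−1}, a_{n−2}]ᵀ, so [a_9, a_8]ᵀ = T^8·[a_1, a_0]ᵀ.
T^8 = [[34, -21], [-21, 13]], giving [a_9, a_8]ᵀ = [[26], [-16]].

26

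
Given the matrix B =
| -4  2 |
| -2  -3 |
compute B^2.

[[12, -14], [14, 5]]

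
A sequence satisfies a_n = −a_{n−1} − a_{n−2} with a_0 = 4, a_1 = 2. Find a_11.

With companion matrix M = [[−1, −1], [1, 0]], [a_n, a_{n−1}]ᵀ = M·[a_{n−1}, a_{n−2}]ᵀ, so [a_11, a_10]ᵀ = M¹⁰·[a_1, a_0]ᵀ.
M¹⁰ = [[−1, −1], [1, 0]], giving [a_11, a_10]ᵀ = [[−6], [2]].

−6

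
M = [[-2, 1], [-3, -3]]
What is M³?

M² = [[1, -5], [15, 6]]
M³ = [[13, 16], [-48, -3]]

[[13, 16], [-48, -3]]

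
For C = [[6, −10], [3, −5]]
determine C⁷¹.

[[6, −10], [3, −5]]

C² = C (a projection; rank 1, trace 1), so C⁷¹ = C.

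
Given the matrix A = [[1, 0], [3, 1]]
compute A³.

A = I + N where N = [[0, 0], [3, 0]] is strictly lower-triangular, so N² = 0.
(I + N)³ = I + 3·N = [[1, 0], [9, 1]].

[[1, 0], [9, 1]]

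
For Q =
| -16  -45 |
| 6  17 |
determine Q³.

[[-46, -135], [18, 53]]

tr Q = 1 and det Q = -2, so the characteristic polynomial is λ² − (1)λ + (-2) with roots -1 and 2.
Eigenvectors give P = [[-3, -5], [1, 2]] with P⁻¹ = [[-2, -5], [1, 3]], and Q = P·diag(-1, 2)·P⁻¹.
Then Q³ = P·diag(-1, 8)·P⁻¹ = [[3, -40], [-1, 16]] · [[-2, -5], [1, 3]] = [[-46, -135], [18, 53]].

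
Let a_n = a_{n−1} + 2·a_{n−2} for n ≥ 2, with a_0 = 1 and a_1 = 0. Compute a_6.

22

With companion matrix M = [[1, 2], [1, 0]], [a_n, a_{n−1}]ᵀ = M·[a_{n−1}, a_{n−2}]ᵀ, so [a_6, a_5]ᵀ = M⁵·[a_1, a_0]ᵀ.
M⁵ = [[21, 22], [11, 10]], giving [a_6, a_5]ᵀ = [[22], [10]].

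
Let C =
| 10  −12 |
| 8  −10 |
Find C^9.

[[2560, −3072], [2048, −2560]]

tr C = 0 and det C = −4, so the characteristic polynomial is λ² − (0)λ + (−4) with roots −2 and 2.
Eigenvectors give P = [[1, 3], [1, 2]] with P⁻¹ = [[−2, 3], [1, −1]], and C = P·diag(−2, 2)·P⁻¹.
Then C^9 = P·diag(−512, 512)·P⁻¹ = [[−512, 1536], [−512, 1024]] · [[−2, 3], [1, −1]] = [[2560, −3072], [2048, −2560]].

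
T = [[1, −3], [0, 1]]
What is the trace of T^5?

2

T = I + N where N = [[0, −3], [0, 0]] is strictly upper-triangular, so N^2 = 0.
(I + N)^5 = I + 5·N = [[1, −15], [0, 1]].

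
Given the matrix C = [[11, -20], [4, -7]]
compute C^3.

[[131, -260], [52, -103]]

tr C = 4 and det C = 3, so the characteristic polynomial is λ² − (4)λ + (3) with roots 3 and 1.
Eigenvectors give P = [[5, 2], [2, 1]] with P⁻¹ = [[1, -2], [-2, 5]], and C = P·diag(3, 1)·P⁻¹.
Then C^3 = P·diag(27, 1)·P⁻¹ = [[135, 2], [54, 1]] · [[1, -2], [-2, 5]] = [[131, -260], [52, -103]].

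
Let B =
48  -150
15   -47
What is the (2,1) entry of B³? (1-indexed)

tr B = 1 and det B = -6, so the characteristic polynomial is λ² − (1)λ + (-6) with roots 3 and -2.
Eigenvectors give P = [[10, 3], [3, 1]] with P⁻¹ = [[1, -3], [-3, 10]], and B = P·diag(3, -2)·P⁻¹.
Then B³ = P·diag(27, -8)·P⁻¹ = [[270, -24], [81, -8]] · [[1, -3], [-3, 10]] = [[342, -1050], [105, -323]].

105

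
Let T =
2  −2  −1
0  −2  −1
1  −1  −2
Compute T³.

[[8, −10, −8], [2, −12, −12], [4, −8, −10]]

T² = [[3, 1, 2], [−1, 5, 4], [0, 2, 4]]
T³ = [[8, −10, −8], [2, −12, −12], [4, −8, −10]]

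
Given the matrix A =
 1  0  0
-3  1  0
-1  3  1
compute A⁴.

[[1, 0, 0], [-12, 1, 0], [-58, 12, 1]]

A = I + N where N = [[0, 0, 0], [-3, 0, 0], [-1, 3, 0]] is strictly lower-triangular, so N³ = 0.
(I + N)⁴ = I + 4·N + 6·N² = [[1, 0, 0], [-12, 1, 0], [-58, 12, 1]].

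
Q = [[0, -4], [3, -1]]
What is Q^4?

Q^2 = [[-12, 4], [-3, -11]]
Q^3 = [[12, 44], [-33, 23]]
Q^4 = [[132, -92], [69, 109]]

[[132, -92], [69, 109]]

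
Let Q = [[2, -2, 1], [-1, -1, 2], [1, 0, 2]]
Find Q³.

Q² = [[7, -2, 0], [1, 3, 1], [4, -2, 5]]
Q³ = [[16, -12, 3], [0, -5, 9], [15, -6, 10]]

[[16, -12, 3], [0, -5, 9], [15, -6, 10]]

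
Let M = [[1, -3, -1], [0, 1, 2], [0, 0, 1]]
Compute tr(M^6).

3

M = I + N where N = [[0, -3, -1], [0, 0, 2], [0, 0, 0]] is strictly upper-triangular, so N^3 = 0.
(I + N)^6 = I + 6·N + 15·N^2 = [[1, -18, -96], [0, 1, 12], [0, 0, 1]].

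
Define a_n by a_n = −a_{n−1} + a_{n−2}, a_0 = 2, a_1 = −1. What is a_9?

With companion matrix M = [[−1, 1], [1, 0]], [a_n, a_{n−1}]ᵀ = M·[a_{n−1}, a_{n−2}]ᵀ, so [a_9, a_8]ᵀ = M⁸·[a_1, a_0]ᵀ.
M⁸ = [[34, −21], [−21, 13]], giving [a_9, a_8]ᵀ = [[−76], [47]].

−76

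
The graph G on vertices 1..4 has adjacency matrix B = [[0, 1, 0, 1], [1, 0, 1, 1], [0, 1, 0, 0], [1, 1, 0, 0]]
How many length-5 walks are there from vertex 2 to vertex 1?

17

The number of length-5 walks from vertex 2 to vertex 1 is entry (2,1) of B^5, where B is the adjacency matrix.
B^2 = [[2, 1, 1, 1], [1, 3, 0, 1], [1, 0, 1, 1], [1, 1, 1, 2]]
B^3 = [[2, 4, 1, 3], [4, 2, 3, 4], [1, 3, 0, 1], [3, 4, 1, 2]]
B^4 = [[7, 6, 4, 6], [6, 11, 2, 6], [4, 2, 3, 4], [6, 6, 4, 7]]
B^5 = [[12, 17, 6, 13], [17, 14, 11, 17], [6, 11, 2, 6], [13, 17, 6, 12]]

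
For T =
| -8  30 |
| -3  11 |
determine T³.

[[-62, 210], [-21, 71]]

tr T = 3 and det T = 2, so the characteristic polynomial is λ² − (3)λ + (2) with roots 2 and 1.
Eigenvectors give P = [[3, 10], [1, 3]] with P⁻¹ = [[-3, 10], [1, -3]], and T = P·diag(2, 1)·P⁻¹.
Then T³ = P·diag(8, 1)·P⁻¹ = [[24, 10], [8, 3]] · [[-3, 10], [1, -3]] = [[-62, 210], [-21, 71]].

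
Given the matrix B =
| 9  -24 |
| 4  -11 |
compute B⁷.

[[4377, -13128], [2188, -6563]]

tr B = -2 and det B = -3, so the characteristic polynomial is λ² − (-2)λ + (-3) with roots -3 and 1.
Eigenvectors give P = [[-2, 3], [-1, 1]] with P⁻¹ = [[1, -3], [1, -2]], and B = P·diag(-3, 1)·P⁻¹.
Then B⁷ = P·diag(-2187, 1)·P⁻¹ = [[4374, 3], [2187, 1]] · [[1, -3], [1, -2]] = [[4377, -13128], [2188, -6563]].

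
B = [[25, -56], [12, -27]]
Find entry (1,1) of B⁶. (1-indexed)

tr B = -2 and det B = -3, so the characteristic polynomial is λ² − (-2)λ + (-3) with roots 1 and -3.
Eigenvectors give P = [[7, 2], [3, 1]] with P⁻¹ = [[1, -2], [-3, 7]], and B = P·diag(1, -3)·P⁻¹.
Then B⁶ = P·diag(1, 729)·P⁻¹ = [[7, 1458], [3, 729]] · [[1, -2], [-3, 7]] = [[-4367, 10192], [-2184, 5097]].

-4367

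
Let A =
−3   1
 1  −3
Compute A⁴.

[[136, −120], [−120, 136]]

A² = [[10, −6], [−6, 10]]
A³ = [[−36, 28], [28, −36]]
A⁴ = [[136, −120], [−120, 136]]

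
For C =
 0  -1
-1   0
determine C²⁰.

C² = I (check: tr C = 0 and det C = -1), so C²⁰ = I since 20 is even.

[[1, 0], [0, 1]]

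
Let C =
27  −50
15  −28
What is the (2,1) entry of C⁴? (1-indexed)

tr C = −1 and det C = −6, so the characteristic polynomial is λ² − (−1)λ + (−6) with roots 2 and −3.
Eigenvectors give P = [[2, −5], [1, −3]] with P⁻¹ = [[3, −5], [1, −2]], and C = P·diag(2, −3)·P⁻¹.
Then C⁴ = P·diag(16, 81)·P⁻¹ = [[32, −405], [16, −243]] · [[3, −5], [1, −2]] = [[−309, 650], [−195, 406]].

−195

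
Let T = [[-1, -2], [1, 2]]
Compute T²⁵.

T² = T (a projection; rank 1, trace 1), so T²⁵ = T.

[[-1, -2], [1, 2]]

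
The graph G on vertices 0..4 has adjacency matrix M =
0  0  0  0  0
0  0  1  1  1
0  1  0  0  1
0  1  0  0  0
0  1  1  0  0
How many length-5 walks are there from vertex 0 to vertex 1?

0

The number of length-5 walks from vertex 0 to vertex 1 is entry (0,1) of M^5, where M is the adjacency matrix.
M^2 = [[0, 0, 0, 0, 0], [0, 3, 1, 0, 1], [0, 1, 2, 1, 1], [0, 0, 1, 1, 1], [0, 1, 1, 1, 2]]
M^3 = [[0, 0, 0, 0, 0], [0, 2, 4, 3, 4], [0, 4, 2, 1, 3], [0, 3, 1, 0, 1], [0, 4, 3, 1, 2]]
M^4 = [[0, 0, 0, 0, 0], [0, 11, 6, 2, 6], [0, 6, 7, 4, 6], [0, 2, 4, 3, 4], [0, 6, 6, 4, 7]]
M^5 = [[0, 0, 0, 0, 0], [0, 14, 17, 11, 17], [0, 17, 12, 6, 13], [0, 11, 6, 2, 6], [0, 17, 13, 6, 12]]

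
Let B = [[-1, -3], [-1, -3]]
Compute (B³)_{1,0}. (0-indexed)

-16

B² = [[4, 12], [4, 12]]
B³ = [[-16, -48], [-16, -48]]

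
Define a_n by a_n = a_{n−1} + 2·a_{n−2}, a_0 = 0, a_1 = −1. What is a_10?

−341

With companion matrix B = [[1, 2], [1, 0]], [a_n, a_{n−1}]ᵀ = B·[a_{n−1}, a_{n−2}]ᵀ, so [a_10, a_9]ᵀ = B⁹·[a_1, a_0]ᵀ.
B⁹ = [[341, 342], [171, 170]], giving [a_10, a_9]ᵀ = [[−341], [−171]].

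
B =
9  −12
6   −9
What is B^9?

[[59049, −78732], [39366, −59049]]

tr B = 0 and det B = −9, so the characteristic polynomial is λ² − (0)λ + (−9) with roots 3 and −3.
Eigenvectors give P = [[2, −1], [1, −1]] with P⁻¹ = [[1, −1], [1, −2]], and B = P·diag(3, −3)·P⁻¹.
Then B^9 = P·diag(19683, −19683)·P⁻¹ = [[39366, 19683], [19683, 19683]] · [[1, −1], [1, −2]] = [[59049, −78732], [39366, −59049]].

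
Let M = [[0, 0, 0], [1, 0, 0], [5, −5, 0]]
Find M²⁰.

[[0, 0, 0], [0, 0, 0], [0, 0, 0]]

M is strictly triangular, hence nilpotent: M³ = 0, so M²⁰ = 0.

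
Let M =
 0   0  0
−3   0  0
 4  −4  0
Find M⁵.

M is strictly triangular, hence nilpotent: M³ = 0, so M⁵ = 0.

[[0, 0, 0], [0, 0, 0], [0, 0, 0]]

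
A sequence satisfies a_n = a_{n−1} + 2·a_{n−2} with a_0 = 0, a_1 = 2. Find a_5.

22

With companion matrix B = [[1, 2], [1, 0]], [a_n, a_{n−1}]ᵀ = B·[a_{n−1}, a_{n−2}]ᵀ, so [a_5, a_4]ᵀ = B⁴·[a_1, a_0]ᵀ.
B⁴ = [[11, 10], [5, 6]], giving [a_5, a_4]ᵀ = [[22], [10]].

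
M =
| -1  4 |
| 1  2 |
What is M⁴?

M² = [[5, 4], [1, 8]]
M³ = [[-1, 28], [7, 20]]
M⁴ = [[29, 52], [13, 68]]

[[29, 52], [13, 68]]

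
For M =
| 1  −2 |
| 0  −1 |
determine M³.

[[1, −2], [0, −1]]

M² = I (check: tr M = 0 and det M = −1), so M³ = M since 3 is odd.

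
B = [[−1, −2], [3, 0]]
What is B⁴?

[[19, −22], [33, 30]]

B² = [[−5, 2], [−3, −6]]
B³ = [[11, 10], [−15, 6]]
B⁴ = [[19, −22], [33, 30]]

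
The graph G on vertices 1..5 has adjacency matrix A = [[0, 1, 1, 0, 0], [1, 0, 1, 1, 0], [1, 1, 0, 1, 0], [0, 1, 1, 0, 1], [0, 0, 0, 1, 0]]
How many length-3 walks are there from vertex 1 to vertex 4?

2

The number of length-3 walks from vertex 1 to vertex 4 is entry (1,4) of A³, where A is the adjacency matrix.
A² = [[2, 1, 1, 2, 0], [1, 3, 2, 1, 1], [1, 2, 3, 1, 1], [2, 1, 1, 3, 0], [0, 1, 1, 0, 1]]
A³ = [[2, 5, 5, 2, 2], [5, 4, 5, 6, 1], [5, 5, 4, 6, 1], [2, 6, 6, 2, 3], [2, 1, 1, 3, 0]]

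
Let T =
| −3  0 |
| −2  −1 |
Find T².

[[9, 0], [8, 1]]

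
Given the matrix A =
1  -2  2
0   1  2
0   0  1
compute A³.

[[1, -6, -6], [0, 1, 6], [0, 0, 1]]

A = I + N where N = [[0, -2, 2], [0, 0, 2], [0, 0, 0]] is strictly upper-triangular, so N³ = 0.
(I + N)³ = I + 3·N + 3·N² = [[1, -6, -6], [0, 1, 6], [0, 0, 1]].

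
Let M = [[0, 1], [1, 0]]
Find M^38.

M² = I (check: tr M = 0 and det M = -1), so M^38 = I since 38 is even.

[[1, 0], [0, 1]]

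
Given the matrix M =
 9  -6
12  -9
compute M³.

tr M = 0 and det M = -9, so the characteristic polynomial is λ² − (0)λ + (-9) with roots -3 and 3.
Eigenvectors give P = [[1, -1], [2, -1]] with P⁻¹ = [[-1, 1], [-2, 1]], and M = P·diag(-3, 3)·P⁻¹.
Then M³ = P·diag(-27, 27)·P⁻¹ = [[-27, -27], [-54, -27]] · [[-1, 1], [-2, 1]] = [[81, -54], [108, -81]].

[[81, -54], [108, -81]]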